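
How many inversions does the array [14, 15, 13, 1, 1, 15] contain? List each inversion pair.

Finding inversions in [14, 15, 13, 1, 1, 15]:

(0, 2): arr[0]=14 > arr[2]=13
(0, 3): arr[0]=14 > arr[3]=1
(0, 4): arr[0]=14 > arr[4]=1
(1, 2): arr[1]=15 > arr[2]=13
(1, 3): arr[1]=15 > arr[3]=1
(1, 4): arr[1]=15 > arr[4]=1
(2, 3): arr[2]=13 > arr[3]=1
(2, 4): arr[2]=13 > arr[4]=1

Total inversions: 8

The array has 8 inversion(s): (0,2), (0,3), (0,4), (1,2), (1,3), (1,4), (2,3), (2,4). Each pair (i,j) satisfies i < j and arr[i] > arr[j].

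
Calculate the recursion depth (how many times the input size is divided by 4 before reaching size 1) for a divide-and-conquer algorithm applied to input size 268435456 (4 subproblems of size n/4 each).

For divide and conquer with division factor 4:

Problem sizes at each level:
Level 0: 268435456
Level 1: 67108864
Level 2: 16777216
Level 3: 4194304
Level 4: 1048576
Level 5: 262144
Level 6: 65536
Level 7: 16384
Level 8: 4096
Level 9: 1024
Level 10: 256
Level 11: 64
Level 12: 16
Level 13: 4
Level 14: 1

The root is level 0 and the size-1 base case is level 14 (the tree spans levels 0 through 14, i.e. 15 levels counting the root), so the depth is the number of divisions: log_4(268435456) = 14

The recursion tree depth is log_4(268435456) = 14. At each level, the problem size is divided by 4, so it takes 14 divisions to reduce to a base case of size 1. The algorithm makes 4 recursive calls at each level.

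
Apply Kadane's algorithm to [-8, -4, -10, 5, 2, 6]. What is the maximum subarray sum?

Using Kadane's algorithm on [-8, -4, -10, 5, 2, 6]:

Scanning through the array:
Position 1 (value -4): max_ending_here = -4, max_so_far = -4
Position 2 (value -10): max_ending_here = -10, max_so_far = -4
Position 3 (value 5): max_ending_here = 5, max_so_far = 5
Position 4 (value 2): max_ending_here = 7, max_so_far = 7
Position 5 (value 6): max_ending_here = 13, max_so_far = 13

Maximum subarray: [5, 2, 6]
Maximum sum: 13

The maximum subarray is [5, 2, 6] with sum 13. This subarray runs from index 3 to index 5.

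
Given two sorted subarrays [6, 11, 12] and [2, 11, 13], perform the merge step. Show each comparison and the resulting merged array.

Merging process:

Compare 6 vs 2: take 2 from right. Merged: [2]
Compare 6 vs 11: take 6 from left. Merged: [2, 6]
Compare 11 vs 11: take 11 from left. Merged: [2, 6, 11]
Compare 12 vs 11: take 11 from right. Merged: [2, 6, 11, 11]
Compare 12 vs 13: take 12 from left. Merged: [2, 6, 11, 11, 12]
Append remaining from right: [13]. Merged: [2, 6, 11, 11, 12, 13]

Final merged array: [2, 6, 11, 11, 12, 13]
Total comparisons: 5

The merged array is [2, 6, 11, 11, 12, 13], requiring 5 comparisons. The merge step runs in O(n) time where n is the total number of elements.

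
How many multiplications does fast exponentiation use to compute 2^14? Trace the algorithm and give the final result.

Computing 2^14 by squaring (build up from 2^1; each line after the first costs one multiplication):

2^1 = 2
2^2 = (2^1)^2 = 2^2 = 4
2^3 = 2 * 2^2 = 2 * 4 = 8
2^6 = (2^3)^2 = 8^2 = 64
2^7 = 2 * 2^6 = 2 * 64 = 128
2^14 = (2^7)^2 = 128^2 = 16384

Result: 16384
Multiplications needed: 5 (5 lines after 2^1)

2^14 = 16384. Using exponentiation by squaring, this requires 5 multiplications. The key idea: if the exponent is even, square the half-power; if odd, multiply by the base once.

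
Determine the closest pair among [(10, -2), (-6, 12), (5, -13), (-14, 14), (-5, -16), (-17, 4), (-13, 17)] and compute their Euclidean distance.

Computing all pairwise distances among 7 points:

d((10, -2), (-6, 12)) = 21.2603
d((10, -2), (5, -13)) = 12.083
d((10, -2), (-14, 14)) = 28.8444
d((10, -2), (-5, -16)) = 20.5183
d((10, -2), (-17, 4)) = 27.6586
d((10, -2), (-13, 17)) = 29.8329
d((-6, 12), (5, -13)) = 27.313
d((-6, 12), (-14, 14)) = 8.2462
d((-6, 12), (-5, -16)) = 28.0179
d((-6, 12), (-17, 4)) = 13.6015
d((-6, 12), (-13, 17)) = 8.6023
d((5, -13), (-14, 14)) = 33.0151
d((5, -13), (-5, -16)) = 10.4403
d((5, -13), (-17, 4)) = 27.8029
d((5, -13), (-13, 17)) = 34.9857
d((-14, 14), (-5, -16)) = 31.3209
d((-14, 14), (-17, 4)) = 10.4403
d((-14, 14), (-13, 17)) = 3.1623 <-- minimum
d((-5, -16), (-17, 4)) = 23.3238
d((-5, -16), (-13, 17)) = 33.9559
d((-17, 4), (-13, 17)) = 13.6015

Closest pair: (-14, 14) and (-13, 17) with distance 3.1623

The closest pair is (-14, 14) and (-13, 17) with Euclidean distance 3.1623. For 7 points, brute-force pairwise comparison is shown above. For large n, the divide-and-conquer algorithm (sort by x, recurse on halves, check the dividing strip) achieves O(n log n).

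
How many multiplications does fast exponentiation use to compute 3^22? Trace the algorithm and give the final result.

Computing 3^22 by squaring (build up from 3^1; each line after the first costs one multiplication):

3^1 = 3
3^2 = (3^1)^2 = 3^2 = 9
3^4 = (3^2)^2 = 9^2 = 81
3^5 = 3 * 3^4 = 3 * 81 = 243
3^10 = (3^5)^2 = 243^2 = 59049
3^11 = 3 * 3^10 = 3 * 59049 = 177147
3^22 = (3^11)^2 = 177147^2 = 31381059609

Result: 31381059609
Multiplications needed: 6 (6 lines after 3^1)

3^22 = 31381059609. Using exponentiation by squaring, this requires 6 multiplications. The key idea: if the exponent is even, square the half-power; if odd, multiply by the base once.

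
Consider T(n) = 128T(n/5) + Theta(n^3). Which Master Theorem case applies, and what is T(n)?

Master Theorem for T(n) = 128T(n/5) + O(n^3):

a = 128, b = 5, c = 3
log_b(a) = log_5(128) = 3.0147

Case 1: c = 3 < log_5(128) = 3.0147
T(n) = O(n^(log_5 128))

For T(n) = 128T(n/5) + O(n^3): log_5(128) = 3.0147. This is Case 1 of the Master Theorem (c < log_b(a), work dominated by leaves), giving O(n^(log_5 128)).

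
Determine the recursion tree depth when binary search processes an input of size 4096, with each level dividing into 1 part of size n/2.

For divide and conquer with division factor 2:

Problem sizes at each level:
Level 0: 4096
Level 1: 2048
Level 2: 1024
Level 3: 512
Level 4: 256
Level 5: 128
Level 6: 64
Level 7: 32
Level 8: 16
Level 9: 8
Level 10: 4
Level 11: 2
Level 12: 1

The root is level 0 and the size-1 base case is level 12 (the tree spans levels 0 through 12, i.e. 13 levels counting the root), so the depth is the number of divisions: log_2(4096) = 12

The recursion tree depth is log_2(4096) = 12. At each level, the problem size is divided by 2, so it takes 12 divisions to reduce to a base case of size 1. The algorithm makes 1 recursive call at each level.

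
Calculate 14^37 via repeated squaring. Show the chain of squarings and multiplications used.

Computing 14^37 by squaring (build up from 14^1; each line after the first costs one multiplication):

14^1 = 14
14^2 = (14^1)^2 = 14^2 = 196
14^4 = (14^2)^2 = 196^2 = 38416
14^8 = (14^4)^2 = 38416^2 = 1475789056
14^9 = 14 * 14^8 = 14 * 1475789056 = 20661046784
14^18 = (14^9)^2 = 20661046784^2 = 426878854210636742656
14^36 = (14^18)^2 = 426878854210636742656^2 = 182225556172186058674940229804729969934336
14^37 = 14 * 14^36 = 14 * 182225556172186058674940229804729969934336 = 2551157786410604821449163217266219579080704

Result: 2551157786410604821449163217266219579080704
Multiplications needed: 7 (7 lines after 14^1)

14^37 = 2551157786410604821449163217266219579080704. Using exponentiation by squaring, this requires 7 multiplications. The key idea: if the exponent is even, square the half-power; if odd, multiply by the base once.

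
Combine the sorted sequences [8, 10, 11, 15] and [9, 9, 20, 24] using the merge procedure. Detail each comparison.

Merging process:

Compare 8 vs 9: take 8 from left. Merged: [8]
Compare 10 vs 9: take 9 from right. Merged: [8, 9]
Compare 10 vs 9: take 9 from right. Merged: [8, 9, 9]
Compare 10 vs 20: take 10 from left. Merged: [8, 9, 9, 10]
Compare 11 vs 20: take 11 from left. Merged: [8, 9, 9, 10, 11]
Compare 15 vs 20: take 15 from left. Merged: [8, 9, 9, 10, 11, 15]
Append remaining from right: [20, 24]. Merged: [8, 9, 9, 10, 11, 15, 20, 24]

Final merged array: [8, 9, 9, 10, 11, 15, 20, 24]
Total comparisons: 6

The merged array is [8, 9, 9, 10, 11, 15, 20, 24], requiring 6 comparisons. The merge step runs in O(n) time where n is the total number of elements.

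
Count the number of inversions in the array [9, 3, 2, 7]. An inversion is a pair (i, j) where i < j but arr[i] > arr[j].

Finding inversions in [9, 3, 2, 7]:

(0, 1): arr[0]=9 > arr[1]=3
(0, 2): arr[0]=9 > arr[2]=2
(0, 3): arr[0]=9 > arr[3]=7
(1, 2): arr[1]=3 > arr[2]=2

Total inversions: 4

The array has 4 inversion(s): (0,1), (0,2), (0,3), (1,2). Each pair (i,j) satisfies i < j and arr[i] > arr[j].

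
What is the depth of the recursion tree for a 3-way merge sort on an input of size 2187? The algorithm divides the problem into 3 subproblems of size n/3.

For divide and conquer with division factor 3:

Problem sizes at each level:
Level 0: 2187
Level 1: 729
Level 2: 243
Level 3: 81
Level 4: 27
Level 5: 9
Level 6: 3
Level 7: 1

The root is level 0 and the size-1 base case is level 7 (the tree spans levels 0 through 7, i.e. 8 levels counting the root), so the depth is the number of divisions: log_3(2187) = 7

The recursion tree depth is log_3(2187) = 7. At each level, the problem size is divided by 3, so it takes 7 divisions to reduce to a base case of size 1. The algorithm makes 3 recursive calls at each level.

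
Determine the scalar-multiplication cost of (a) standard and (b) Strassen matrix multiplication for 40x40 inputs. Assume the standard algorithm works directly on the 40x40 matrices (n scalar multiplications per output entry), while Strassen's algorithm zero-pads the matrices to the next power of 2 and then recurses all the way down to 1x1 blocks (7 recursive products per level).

Matrix multiplication for 40x40 matrices:

Strassen's algorithm requires power-of-2 dimensions. Pad 40x40 to 64x64 (next power of 2).

Standard algorithm: 40^3 = 64000 multiplications
Strassen's algorithm: 7^(log2(64)) = 7^6 = 117649 multiplications
Difference: 64000 - 117649 = -53649 (Strassen uses MORE here due to padding overhead — for small or just-over-power-of-2 n, padding can outweigh the per-level savings)

Standard: 64000 multiplications (40^3). Strassen: 117649 multiplications (7^6, after padding to 64x64). Strassen reduces 8 recursive multiplications to 7 at each level.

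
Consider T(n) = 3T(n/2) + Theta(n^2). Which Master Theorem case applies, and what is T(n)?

Master Theorem for T(n) = 3T(n/2) + O(n^2):

a = 3, b = 2, c = 2
log_b(a) = log_2(3) = 1.5850

Case 3: c = 2 > log_2(3) = 1.5850
T(n) = O(n^2) = O(n^2)

For T(n) = 3T(n/2) + O(n^2): log_2(3) = 1.5850. This is Case 3 of the Master Theorem (c > log_b(a), work dominated by root), giving O(n^2).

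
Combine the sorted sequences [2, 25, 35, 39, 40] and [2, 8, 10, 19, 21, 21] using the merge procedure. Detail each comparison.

Merging process:

Compare 2 vs 2: take 2 from left. Merged: [2]
Compare 25 vs 2: take 2 from right. Merged: [2, 2]
Compare 25 vs 8: take 8 from right. Merged: [2, 2, 8]
Compare 25 vs 10: take 10 from right. Merged: [2, 2, 8, 10]
Compare 25 vs 19: take 19 from right. Merged: [2, 2, 8, 10, 19]
Compare 25 vs 21: take 21 from right. Merged: [2, 2, 8, 10, 19, 21]
Compare 25 vs 21: take 21 from right. Merged: [2, 2, 8, 10, 19, 21, 21]
Append remaining from left: [25, 35, 39, 40]. Merged: [2, 2, 8, 10, 19, 21, 21, 25, 35, 39, 40]

Final merged array: [2, 2, 8, 10, 19, 21, 21, 25, 35, 39, 40]
Total comparisons: 7

The merged array is [2, 2, 8, 10, 19, 21, 21, 25, 35, 39, 40], requiring 7 comparisons. The merge step runs in O(n) time where n is the total number of elements.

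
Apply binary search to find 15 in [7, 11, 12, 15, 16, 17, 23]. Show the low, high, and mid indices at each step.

Binary search for 15 in [7, 11, 12, 15, 16, 17, 23]:

lo=0, hi=6, mid=3, arr[mid]=15 -> Found target at index 3!

Binary search finds 15 at index 3 after 1 comparisons. The search repeatedly halves the search space by comparing with the middle element.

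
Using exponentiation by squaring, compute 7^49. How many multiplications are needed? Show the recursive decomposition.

Computing 7^49 by squaring (build up from 7^1; each line after the first costs one multiplication):

7^1 = 7
7^2 = (7^1)^2 = 7^2 = 49
7^3 = 7 * 7^2 = 7 * 49 = 343
7^6 = (7^3)^2 = 343^2 = 117649
7^12 = (7^6)^2 = 117649^2 = 13841287201
7^24 = (7^12)^2 = 13841287201^2 = 191581231380566414401
7^48 = (7^24)^2 = 191581231380566414401^2 = 36703368217294125441230211032033660188801
7^49 = 7 * 7^48 = 7 * 36703368217294125441230211032033660188801 = 256923577521058878088611477224235621321607

Result: 256923577521058878088611477224235621321607
Multiplications needed: 7 (7 lines after 7^1)

7^49 = 256923577521058878088611477224235621321607. Using exponentiation by squaring, this requires 7 multiplications. The key idea: if the exponent is even, square the half-power; if odd, multiply by the base once.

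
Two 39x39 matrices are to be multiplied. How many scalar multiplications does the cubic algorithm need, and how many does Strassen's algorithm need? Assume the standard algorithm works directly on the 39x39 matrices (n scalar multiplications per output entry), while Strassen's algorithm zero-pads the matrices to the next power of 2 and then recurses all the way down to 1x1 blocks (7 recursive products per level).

Matrix multiplication for 39x39 matrices:

Strassen's algorithm requires power-of-2 dimensions. Pad 39x39 to 64x64 (next power of 2).

Standard algorithm: 39^3 = 59319 multiplications
Strassen's algorithm: 7^(log2(64)) = 7^6 = 117649 multiplications
Difference: 59319 - 117649 = -58330 (Strassen uses MORE here due to padding overhead — for small or just-over-power-of-2 n, padding can outweigh the per-level savings)

Standard: 59319 multiplications (39^3). Strassen: 117649 multiplications (7^6, after padding to 64x64). Strassen reduces 8 recursive multiplications to 7 at each level.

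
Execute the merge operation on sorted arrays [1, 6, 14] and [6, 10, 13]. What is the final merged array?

Merging process:

Compare 1 vs 6: take 1 from left. Merged: [1]
Compare 6 vs 6: take 6 from left. Merged: [1, 6]
Compare 14 vs 6: take 6 from right. Merged: [1, 6, 6]
Compare 14 vs 10: take 10 from right. Merged: [1, 6, 6, 10]
Compare 14 vs 13: take 13 from right. Merged: [1, 6, 6, 10, 13]
Append remaining from left: [14]. Merged: [1, 6, 6, 10, 13, 14]

Final merged array: [1, 6, 6, 10, 13, 14]
Total comparisons: 5

The merged array is [1, 6, 6, 10, 13, 14], requiring 5 comparisons. The merge step runs in O(n) time where n is the total number of elements.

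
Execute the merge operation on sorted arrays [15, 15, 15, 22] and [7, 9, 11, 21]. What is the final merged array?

Merging process:

Compare 15 vs 7: take 7 from right. Merged: [7]
Compare 15 vs 9: take 9 from right. Merged: [7, 9]
Compare 15 vs 11: take 11 from right. Merged: [7, 9, 11]
Compare 15 vs 21: take 15 from left. Merged: [7, 9, 11, 15]
Compare 15 vs 21: take 15 from left. Merged: [7, 9, 11, 15, 15]
Compare 15 vs 21: take 15 from left. Merged: [7, 9, 11, 15, 15, 15]
Compare 22 vs 21: take 21 from right. Merged: [7, 9, 11, 15, 15, 15, 21]
Append remaining from left: [22]. Merged: [7, 9, 11, 15, 15, 15, 21, 22]

Final merged array: [7, 9, 11, 15, 15, 15, 21, 22]
Total comparisons: 7

The merged array is [7, 9, 11, 15, 15, 15, 21, 22], requiring 7 comparisons. The merge step runs in O(n) time where n is the total number of elements.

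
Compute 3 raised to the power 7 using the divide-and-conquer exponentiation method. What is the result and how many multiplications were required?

Computing 3^7 by squaring (build up from 3^1; each line after the first costs one multiplication):

3^1 = 3
3^2 = (3^1)^2 = 3^2 = 9
3^3 = 3 * 3^2 = 3 * 9 = 27
3^6 = (3^3)^2 = 27^2 = 729
3^7 = 3 * 3^6 = 3 * 729 = 2187

Result: 2187
Multiplications needed: 4 (4 lines after 3^1)

3^7 = 2187. Using exponentiation by squaring, this requires 4 multiplications. The key idea: if the exponent is even, square the half-power; if odd, multiply by the base once.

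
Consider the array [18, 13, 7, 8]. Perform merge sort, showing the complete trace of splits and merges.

Merge sort trace:

Split: [18, 13, 7, 8] -> [18, 13] and [7, 8]
  Split: [18, 13] -> [18] and [13]
  Merge: [18] + [13] -> [13, 18]
  Split: [7, 8] -> [7] and [8]
  Merge: [7] + [8] -> [7, 8]
Merge: [13, 18] + [7, 8] -> [7, 8, 13, 18]

Final sorted array: [7, 8, 13, 18]

The merge sort proceeds by recursively splitting the array and merging sorted halves.
After all merges, the sorted array is [7, 8, 13, 18].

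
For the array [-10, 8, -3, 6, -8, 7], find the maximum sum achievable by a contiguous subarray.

Using Kadane's algorithm on [-10, 8, -3, 6, -8, 7]:

Scanning through the array:
Position 1 (value 8): max_ending_here = 8, max_so_far = 8
Position 2 (value -3): max_ending_here = 5, max_so_far = 8
Position 3 (value 6): max_ending_here = 11, max_so_far = 11
Position 4 (value -8): max_ending_here = 3, max_so_far = 11
Position 5 (value 7): max_ending_here = 10, max_so_far = 11

Maximum subarray: [8, -3, 6]
Maximum sum: 11

The maximum subarray is [8, -3, 6] with sum 11. This subarray runs from index 1 to index 3.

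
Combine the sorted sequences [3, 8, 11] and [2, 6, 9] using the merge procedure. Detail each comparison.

Merging process:

Compare 3 vs 2: take 2 from right. Merged: [2]
Compare 3 vs 6: take 3 from left. Merged: [2, 3]
Compare 8 vs 6: take 6 from right. Merged: [2, 3, 6]
Compare 8 vs 9: take 8 from left. Merged: [2, 3, 6, 8]
Compare 11 vs 9: take 9 from right. Merged: [2, 3, 6, 8, 9]
Append remaining from left: [11]. Merged: [2, 3, 6, 8, 9, 11]

Final merged array: [2, 3, 6, 8, 9, 11]
Total comparisons: 5

The merged array is [2, 3, 6, 8, 9, 11], requiring 5 comparisons. The merge step runs in O(n) time where n is the total number of elements.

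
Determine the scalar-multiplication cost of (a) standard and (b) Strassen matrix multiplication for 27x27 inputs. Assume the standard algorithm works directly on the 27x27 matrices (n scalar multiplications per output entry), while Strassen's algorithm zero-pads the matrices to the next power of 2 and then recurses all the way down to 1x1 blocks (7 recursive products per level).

Matrix multiplication for 27x27 matrices:

Strassen's algorithm requires power-of-2 dimensions. Pad 27x27 to 32x32 (next power of 2).

Standard algorithm: 27^3 = 19683 multiplications
Strassen's algorithm: 7^(log2(32)) = 7^5 = 16807 multiplications
Savings: 19683 - 16807 = 2876 multiplications

Standard: 19683 multiplications (27^3). Strassen: 16807 multiplications (7^5, after padding to 32x32). Strassen reduces 8 recursive multiplications to 7 at each level.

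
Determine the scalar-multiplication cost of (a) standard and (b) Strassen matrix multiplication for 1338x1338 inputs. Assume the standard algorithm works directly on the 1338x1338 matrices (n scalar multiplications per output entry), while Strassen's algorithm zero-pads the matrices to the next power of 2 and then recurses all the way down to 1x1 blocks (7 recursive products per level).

Matrix multiplication for 1338x1338 matrices:

Strassen's algorithm requires power-of-2 dimensions. Pad 1338x1338 to 2048x2048 (next power of 2).

Standard algorithm: 1338^3 = 2395346472 multiplications
Strassen's algorithm: 7^(log2(2048)) = 7^11 = 1977326743 multiplications
Savings: 2395346472 - 1977326743 = 418019729 multiplications

Standard: 2395346472 multiplications (1338^3). Strassen: 1977326743 multiplications (7^11, after padding to 2048x2048). Strassen reduces 8 recursive multiplications to 7 at each level.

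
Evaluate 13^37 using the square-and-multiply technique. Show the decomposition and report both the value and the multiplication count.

Computing 13^37 by squaring (build up from 13^1; each line after the first costs one multiplication):

13^1 = 13
13^2 = (13^1)^2 = 13^2 = 169
13^4 = (13^2)^2 = 169^2 = 28561
13^8 = (13^4)^2 = 28561^2 = 815730721
13^9 = 13 * 13^8 = 13 * 815730721 = 10604499373
13^18 = (13^9)^2 = 10604499373^2 = 112455406951957393129
13^36 = (13^18)^2 = 112455406951957393129^2 = 12646218552730347184269489080961456410641
13^37 = 13 * 13^36 = 13 * 12646218552730347184269489080961456410641 = 164400841185494513395503358052498933338333

Result: 164400841185494513395503358052498933338333
Multiplications needed: 7 (7 lines after 13^1)

13^37 = 164400841185494513395503358052498933338333. Using exponentiation by squaring, this requires 7 multiplications. The key idea: if the exponent is even, square the half-power; if odd, multiply by the base once.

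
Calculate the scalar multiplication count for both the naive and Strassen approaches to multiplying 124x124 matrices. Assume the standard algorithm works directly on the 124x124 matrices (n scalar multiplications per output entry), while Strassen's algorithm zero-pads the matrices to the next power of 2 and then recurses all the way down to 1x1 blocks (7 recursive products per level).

Matrix multiplication for 124x124 matrices:

Strassen's algorithm requires power-of-2 dimensions. Pad 124x124 to 128x128 (next power of 2).

Standard algorithm: 124^3 = 1906624 multiplications
Strassen's algorithm: 7^(log2(128)) = 7^7 = 823543 multiplications
Savings: 1906624 - 823543 = 1083081 multiplications

Standard: 1906624 multiplications (124^3). Strassen: 823543 multiplications (7^7, after padding to 128x128). Strassen reduces 8 recursive multiplications to 7 at each level.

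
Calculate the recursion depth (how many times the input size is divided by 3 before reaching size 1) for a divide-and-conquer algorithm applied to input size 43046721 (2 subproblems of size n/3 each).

For divide and conquer with division factor 3:

Problem sizes at each level:
Level 0: 43046721
Level 1: 14348907
Level 2: 4782969
Level 3: 1594323
Level 4: 531441
Level 5: 177147
Level 6: 59049
Level 7: 19683
Level 8: 6561
Level 9: 2187
Level 10: 729
Level 11: 243
Level 12: 81
Level 13: 27
Level 14: 9
Level 15: 3
Level 16: 1

The root is level 0 and the size-1 base case is level 16 (the tree spans levels 0 through 16, i.e. 17 levels counting the root), so the depth is the number of divisions: log_3(43046721) = 16

The recursion tree depth is log_3(43046721) = 16. At each level, the problem size is divided by 3, so it takes 16 divisions to reduce to a base case of size 1. The algorithm makes 2 recursive calls at each level.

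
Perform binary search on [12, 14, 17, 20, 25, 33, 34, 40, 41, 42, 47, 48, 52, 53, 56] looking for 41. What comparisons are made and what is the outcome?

Binary search for 41 in [12, 14, 17, 20, 25, 33, 34, 40, 41, 42, 47, 48, 52, 53, 56]:

lo=0, hi=14, mid=7, arr[mid]=40 -> 40 < 41, search right half
lo=8, hi=14, mid=11, arr[mid]=48 -> 48 > 41, search left half
lo=8, hi=10, mid=9, arr[mid]=42 -> 42 > 41, search left half
lo=8, hi=8, mid=8, arr[mid]=41 -> Found target at index 8!

Binary search finds 41 at index 8 after 4 comparisons. The search repeatedly halves the search space by comparing with the middle element.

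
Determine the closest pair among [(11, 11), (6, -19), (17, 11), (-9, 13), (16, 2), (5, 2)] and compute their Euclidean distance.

Computing all pairwise distances among 6 points:

d((11, 11), (6, -19)) = 30.4138
d((11, 11), (17, 11)) = 6.0 <-- minimum
d((11, 11), (-9, 13)) = 20.0998
d((11, 11), (16, 2)) = 10.2956
d((11, 11), (5, 2)) = 10.8167
d((6, -19), (17, 11)) = 31.9531
d((6, -19), (-9, 13)) = 35.3412
d((6, -19), (16, 2)) = 23.2594
d((6, -19), (5, 2)) = 21.0238
d((17, 11), (-9, 13)) = 26.0768
d((17, 11), (16, 2)) = 9.0554
d((17, 11), (5, 2)) = 15.0
d((-9, 13), (16, 2)) = 27.313
d((-9, 13), (5, 2)) = 17.8045
d((16, 2), (5, 2)) = 11.0

Closest pair: (11, 11) and (17, 11) with distance 6.0

The closest pair is (11, 11) and (17, 11) with Euclidean distance 6.0. For 6 points, brute-force pairwise comparison is shown above. For large n, the divide-and-conquer algorithm (sort by x, recurse on halves, check the dividing strip) achieves O(n log n).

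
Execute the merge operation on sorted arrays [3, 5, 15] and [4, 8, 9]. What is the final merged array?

Merging process:

Compare 3 vs 4: take 3 from left. Merged: [3]
Compare 5 vs 4: take 4 from right. Merged: [3, 4]
Compare 5 vs 8: take 5 from left. Merged: [3, 4, 5]
Compare 15 vs 8: take 8 from right. Merged: [3, 4, 5, 8]
Compare 15 vs 9: take 9 from right. Merged: [3, 4, 5, 8, 9]
Append remaining from left: [15]. Merged: [3, 4, 5, 8, 9, 15]

Final merged array: [3, 4, 5, 8, 9, 15]
Total comparisons: 5

The merged array is [3, 4, 5, 8, 9, 15], requiring 5 comparisons. The merge step runs in O(n) time where n is the total number of elements.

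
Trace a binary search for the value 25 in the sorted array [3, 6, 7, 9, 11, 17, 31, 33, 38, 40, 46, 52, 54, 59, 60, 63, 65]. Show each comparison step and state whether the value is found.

Binary search for 25 in [3, 6, 7, 9, 11, 17, 31, 33, 38, 40, 46, 52, 54, 59, 60, 63, 65]:

lo=0, hi=16, mid=8, arr[mid]=38 -> 38 > 25, search left half
lo=0, hi=7, mid=3, arr[mid]=9 -> 9 < 25, search right half
lo=4, hi=7, mid=5, arr[mid]=17 -> 17 < 25, search right half
lo=6, hi=7, mid=6, arr[mid]=31 -> 31 > 25, search left half
lo=6 > hi=5, target 25 not found

Binary search determines that 25 is not in the array after 4 comparisons. The search space was exhausted without finding the target.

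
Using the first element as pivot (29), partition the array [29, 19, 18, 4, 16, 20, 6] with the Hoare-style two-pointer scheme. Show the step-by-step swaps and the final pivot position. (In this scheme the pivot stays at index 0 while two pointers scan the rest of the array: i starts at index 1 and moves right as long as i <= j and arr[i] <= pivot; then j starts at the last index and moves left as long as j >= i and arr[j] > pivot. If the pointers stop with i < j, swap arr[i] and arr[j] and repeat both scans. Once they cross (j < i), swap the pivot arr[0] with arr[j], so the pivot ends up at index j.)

Hoare-style two-pointer partition with pivot = 29:

Initial array: [29, 19, 18, 4, 16, 20, 6]

Pointers start at i = 1, j = 6.
i ends at 7, j ends at 6: the pointers have crossed (j < i), so scanning stops.

Swap pivot arr[0] with arr[6] to place pivot at position 6: [6, 19, 18, 4, 16, 20, 29]
Pivot position: 6

After partitioning with pivot 29, the array becomes [6, 19, 18, 4, 16, 20, 29]. The pivot is placed at index 6. All elements to the left of the pivot are <= 29, and all elements to the right are > 29.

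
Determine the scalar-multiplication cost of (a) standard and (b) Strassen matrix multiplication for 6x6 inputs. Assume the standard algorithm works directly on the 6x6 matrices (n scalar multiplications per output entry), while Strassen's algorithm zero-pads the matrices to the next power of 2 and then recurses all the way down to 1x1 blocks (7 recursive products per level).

Matrix multiplication for 6x6 matrices:

Strassen's algorithm requires power-of-2 dimensions. Pad 6x6 to 8x8 (next power of 2).

Standard algorithm: 6^3 = 216 multiplications
Strassen's algorithm: 7^(log2(8)) = 7^3 = 343 multiplications
Difference: 216 - 343 = -127 (Strassen uses MORE here due to padding overhead — for small or just-over-power-of-2 n, padding can outweigh the per-level savings)

Standard: 216 multiplications (6^3). Strassen: 343 multiplications (7^3, after padding to 8x8). Strassen reduces 8 recursive multiplications to 7 at each level.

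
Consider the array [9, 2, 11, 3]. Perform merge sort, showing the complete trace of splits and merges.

Merge sort trace:

Split: [9, 2, 11, 3] -> [9, 2] and [11, 3]
  Split: [9, 2] -> [9] and [2]
  Merge: [9] + [2] -> [2, 9]
  Split: [11, 3] -> [11] and [3]
  Merge: [11] + [3] -> [3, 11]
Merge: [2, 9] + [3, 11] -> [2, 3, 9, 11]

Final sorted array: [2, 3, 9, 11]

The merge sort proceeds by recursively splitting the array and merging sorted halves.
After all merges, the sorted array is [2, 3, 9, 11].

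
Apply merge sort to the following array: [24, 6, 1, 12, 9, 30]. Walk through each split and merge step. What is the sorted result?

Merge sort trace:

Split: [24, 6, 1, 12, 9, 30] -> [24, 6, 1] and [12, 9, 30]
  Split: [24, 6, 1] -> [24] and [6, 1]
    Split: [6, 1] -> [6] and [1]
    Merge: [6] + [1] -> [1, 6]
  Merge: [24] + [1, 6] -> [1, 6, 24]
  Split: [12, 9, 30] -> [12] and [9, 30]
    Split: [9, 30] -> [9] and [30]
    Merge: [9] + [30] -> [9, 30]
  Merge: [12] + [9, 30] -> [9, 12, 30]
Merge: [1, 6, 24] + [9, 12, 30] -> [1, 6, 9, 12, 24, 30]

Final sorted array: [1, 6, 9, 12, 24, 30]

The merge sort proceeds by recursively splitting the array and merging sorted halves.
After all merges, the sorted array is [1, 6, 9, 12, 24, 30].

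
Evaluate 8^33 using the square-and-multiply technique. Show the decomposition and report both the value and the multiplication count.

Computing 8^33 by squaring (build up from 8^1; each line after the first costs one multiplication):

8^1 = 8
8^2 = (8^1)^2 = 8^2 = 64
8^4 = (8^2)^2 = 64^2 = 4096
8^8 = (8^4)^2 = 4096^2 = 16777216
8^16 = (8^8)^2 = 16777216^2 = 281474976710656
8^32 = (8^16)^2 = 281474976710656^2 = 79228162514264337593543950336
8^33 = 8 * 8^32 = 8 * 79228162514264337593543950336 = 633825300114114700748351602688

Result: 633825300114114700748351602688
Multiplications needed: 6 (6 lines after 8^1)

8^33 = 633825300114114700748351602688. Using exponentiation by squaring, this requires 6 multiplications. The key idea: if the exponent is even, square the half-power; if odd, multiply by the base once.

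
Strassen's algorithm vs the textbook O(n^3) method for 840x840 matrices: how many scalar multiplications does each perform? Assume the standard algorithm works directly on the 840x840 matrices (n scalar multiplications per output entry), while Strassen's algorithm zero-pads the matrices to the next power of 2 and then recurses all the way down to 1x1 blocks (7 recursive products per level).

Matrix multiplication for 840x840 matrices:

Strassen's algorithm requires power-of-2 dimensions. Pad 840x840 to 1024x1024 (next power of 2).

Standard algorithm: 840^3 = 592704000 multiplications
Strassen's algorithm: 7^(log2(1024)) = 7^10 = 282475249 multiplications
Savings: 592704000 - 282475249 = 310228751 multiplications

Standard: 592704000 multiplications (840^3). Strassen: 282475249 multiplications (7^10, after padding to 1024x1024). Strassen reduces 8 recursive multiplications to 7 at each level.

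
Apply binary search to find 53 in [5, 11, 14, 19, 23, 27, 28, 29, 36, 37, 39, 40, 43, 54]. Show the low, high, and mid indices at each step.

Binary search for 53 in [5, 11, 14, 19, 23, 27, 28, 29, 36, 37, 39, 40, 43, 54]:

lo=0, hi=13, mid=6, arr[mid]=28 -> 28 < 53, search right half
lo=7, hi=13, mid=10, arr[mid]=39 -> 39 < 53, search right half
lo=11, hi=13, mid=12, arr[mid]=43 -> 43 < 53, search right half
lo=13, hi=13, mid=13, arr[mid]=54 -> 54 > 53, search left half
lo=13 > hi=12, target 53 not found

Binary search determines that 53 is not in the array after 4 comparisons. The search space was exhausted without finding the target.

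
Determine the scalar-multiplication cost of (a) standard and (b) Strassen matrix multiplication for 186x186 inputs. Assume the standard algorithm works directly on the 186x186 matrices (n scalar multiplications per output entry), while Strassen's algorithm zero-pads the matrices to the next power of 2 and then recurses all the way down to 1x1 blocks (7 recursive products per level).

Matrix multiplication for 186x186 matrices:

Strassen's algorithm requires power-of-2 dimensions. Pad 186x186 to 256x256 (next power of 2).

Standard algorithm: 186^3 = 6434856 multiplications
Strassen's algorithm: 7^(log2(256)) = 7^8 = 5764801 multiplications
Savings: 6434856 - 5764801 = 670055 multiplications

Standard: 6434856 multiplications (186^3). Strassen: 5764801 multiplications (7^8, after padding to 256x256). Strassen reduces 8 recursive multiplications to 7 at each level.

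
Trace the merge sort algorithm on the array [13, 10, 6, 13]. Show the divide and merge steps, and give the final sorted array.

Merge sort trace:

Split: [13, 10, 6, 13] -> [13, 10] and [6, 13]
  Split: [13, 10] -> [13] and [10]
  Merge: [13] + [10] -> [10, 13]
  Split: [6, 13] -> [6] and [13]
  Merge: [6] + [13] -> [6, 13]
Merge: [10, 13] + [6, 13] -> [6, 10, 13, 13]

Final sorted array: [6, 10, 13, 13]

The merge sort proceeds by recursively splitting the array and merging sorted halves.
After all merges, the sorted array is [6, 10, 13, 13].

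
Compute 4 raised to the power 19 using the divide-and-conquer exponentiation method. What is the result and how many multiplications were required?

Computing 4^19 by squaring (build up from 4^1; each line after the first costs one multiplication):

4^1 = 4
4^2 = (4^1)^2 = 4^2 = 16
4^4 = (4^2)^2 = 16^2 = 256
4^8 = (4^4)^2 = 256^2 = 65536
4^9 = 4 * 4^8 = 4 * 65536 = 262144
4^18 = (4^9)^2 = 262144^2 = 68719476736
4^19 = 4 * 4^18 = 4 * 68719476736 = 274877906944

Result: 274877906944
Multiplications needed: 6 (6 lines after 4^1)

4^19 = 274877906944. Using exponentiation by squaring, this requires 6 multiplications. The key idea: if the exponent is even, square the half-power; if odd, multiply by the base once.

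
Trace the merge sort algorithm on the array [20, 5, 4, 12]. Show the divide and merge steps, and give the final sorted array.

Merge sort trace:

Split: [20, 5, 4, 12] -> [20, 5] and [4, 12]
  Split: [20, 5] -> [20] and [5]
  Merge: [20] + [5] -> [5, 20]
  Split: [4, 12] -> [4] and [12]
  Merge: [4] + [12] -> [4, 12]
Merge: [5, 20] + [4, 12] -> [4, 5, 12, 20]

Final sorted array: [4, 5, 12, 20]

The merge sort proceeds by recursively splitting the array and merging sorted halves.
After all merges, the sorted array is [4, 5, 12, 20].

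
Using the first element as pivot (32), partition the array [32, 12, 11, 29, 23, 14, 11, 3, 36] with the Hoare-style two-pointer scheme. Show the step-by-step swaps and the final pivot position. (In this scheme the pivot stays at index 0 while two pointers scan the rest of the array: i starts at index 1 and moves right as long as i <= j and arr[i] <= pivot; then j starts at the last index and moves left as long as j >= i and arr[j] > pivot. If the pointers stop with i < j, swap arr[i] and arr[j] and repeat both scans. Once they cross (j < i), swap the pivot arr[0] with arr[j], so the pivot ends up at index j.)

Hoare-style two-pointer partition with pivot = 32:

Initial array: [32, 12, 11, 29, 23, 14, 11, 3, 36]

Pointers start at i = 1, j = 8.
i ends at 8, j ends at 7: the pointers have crossed (j < i), so scanning stops.

Swap pivot arr[0] with arr[7] to place pivot at position 7: [3, 12, 11, 29, 23, 14, 11, 32, 36]
Pivot position: 7

After partitioning with pivot 32, the array becomes [3, 12, 11, 29, 23, 14, 11, 32, 36]. The pivot is placed at index 7. All elements to the left of the pivot are <= 32, and all elements to the right are > 32.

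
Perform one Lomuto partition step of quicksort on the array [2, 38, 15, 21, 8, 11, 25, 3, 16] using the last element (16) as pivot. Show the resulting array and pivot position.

Lomuto partition with pivot = 16:

Initial array: [2, 38, 15, 21, 8, 11, 25, 3, 16]

arr[0]=2 <= 16: swap with position 0, array becomes [2, 38, 15, 21, 8, 11, 25, 3, 16]
arr[1]=38 > 16: no swap
arr[2]=15 <= 16: swap with position 1, array becomes [2, 15, 38, 21, 8, 11, 25, 3, 16]
arr[3]=21 > 16: no swap
arr[4]=8 <= 16: swap with position 2, array becomes [2, 15, 8, 21, 38, 11, 25, 3, 16]
arr[5]=11 <= 16: swap with position 3, array becomes [2, 15, 8, 11, 38, 21, 25, 3, 16]
arr[6]=25 > 16: no swap
arr[7]=3 <= 16: swap with position 4, array becomes [2, 15, 8, 11, 3, 21, 25, 38, 16]

Place pivot at position 5: [2, 15, 8, 11, 3, 16, 25, 38, 21]
Pivot position: 5

After partitioning with pivot 16, the array becomes [2, 15, 8, 11, 3, 16, 25, 38, 21]. The pivot is placed at index 5. All elements to the left of the pivot are <= 16, and all elements to the right are > 16.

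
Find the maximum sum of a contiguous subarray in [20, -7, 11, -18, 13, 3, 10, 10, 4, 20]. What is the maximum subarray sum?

Using Kadane's algorithm on [20, -7, 11, -18, 13, 3, 10, 10, 4, 20]:

Scanning through the array:
Position 1 (value -7): max_ending_here = 13, max_so_far = 20
Position 2 (value 11): max_ending_here = 24, max_so_far = 24
Position 3 (value -18): max_ending_here = 6, max_so_far = 24
Position 4 (value 13): max_ending_here = 19, max_so_far = 24
Position 5 (value 3): max_ending_here = 22, max_so_far = 24
Position 6 (value 10): max_ending_here = 32, max_so_far = 32
Position 7 (value 10): max_ending_here = 42, max_so_far = 42
Position 8 (value 4): max_ending_here = 46, max_so_far = 46
Position 9 (value 20): max_ending_here = 66, max_so_far = 66

Maximum subarray: [20, -7, 11, -18, 13, 3, 10, 10, 4, 20]
Maximum sum: 66

The maximum subarray is [20, -7, 11, -18, 13, 3, 10, 10, 4, 20] with sum 66. This subarray runs from index 0 to index 9.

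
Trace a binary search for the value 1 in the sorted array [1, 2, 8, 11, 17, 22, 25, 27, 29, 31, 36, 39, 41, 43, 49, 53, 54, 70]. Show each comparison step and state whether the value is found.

Binary search for 1 in [1, 2, 8, 11, 17, 22, 25, 27, 29, 31, 36, 39, 41, 43, 49, 53, 54, 70]:

lo=0, hi=17, mid=8, arr[mid]=29 -> 29 > 1, search left half
lo=0, hi=7, mid=3, arr[mid]=11 -> 11 > 1, search left half
lo=0, hi=2, mid=1, arr[mid]=2 -> 2 > 1, search left half
lo=0, hi=0, mid=0, arr[mid]=1 -> Found target at index 0!

Binary search finds 1 at index 0 after 4 comparisons. The search repeatedly halves the search space by comparing with the middle element.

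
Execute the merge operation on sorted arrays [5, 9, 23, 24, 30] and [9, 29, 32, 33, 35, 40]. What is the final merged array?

Merging process:

Compare 5 vs 9: take 5 from left. Merged: [5]
Compare 9 vs 9: take 9 from left. Merged: [5, 9]
Compare 23 vs 9: take 9 from right. Merged: [5, 9, 9]
Compare 23 vs 29: take 23 from left. Merged: [5, 9, 9, 23]
Compare 24 vs 29: take 24 from left. Merged: [5, 9, 9, 23, 24]
Compare 30 vs 29: take 29 from right. Merged: [5, 9, 9, 23, 24, 29]
Compare 30 vs 32: take 30 from left. Merged: [5, 9, 9, 23, 24, 29, 30]
Append remaining from right: [32, 33, 35, 40]. Merged: [5, 9, 9, 23, 24, 29, 30, 32, 33, 35, 40]

Final merged array: [5, 9, 9, 23, 24, 29, 30, 32, 33, 35, 40]
Total comparisons: 7

The merged array is [5, 9, 9, 23, 24, 29, 30, 32, 33, 35, 40], requiring 7 comparisons. The merge step runs in O(n) time where n is the total number of elements.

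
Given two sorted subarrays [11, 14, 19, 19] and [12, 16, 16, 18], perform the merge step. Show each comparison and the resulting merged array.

Merging process:

Compare 11 vs 12: take 11 from left. Merged: [11]
Compare 14 vs 12: take 12 from right. Merged: [11, 12]
Compare 14 vs 16: take 14 from left. Merged: [11, 12, 14]
Compare 19 vs 16: take 16 from right. Merged: [11, 12, 14, 16]
Compare 19 vs 16: take 16 from right. Merged: [11, 12, 14, 16, 16]
Compare 19 vs 18: take 18 from right. Merged: [11, 12, 14, 16, 16, 18]
Append remaining from left: [19, 19]. Merged: [11, 12, 14, 16, 16, 18, 19, 19]

Final merged array: [11, 12, 14, 16, 16, 18, 19, 19]
Total comparisons: 6

The merged array is [11, 12, 14, 16, 16, 18, 19, 19], requiring 6 comparisons. The merge step runs in O(n) time where n is the total number of elements.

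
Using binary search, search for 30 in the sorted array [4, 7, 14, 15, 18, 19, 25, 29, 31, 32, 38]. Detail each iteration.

Binary search for 30 in [4, 7, 14, 15, 18, 19, 25, 29, 31, 32, 38]:

lo=0, hi=10, mid=5, arr[mid]=19 -> 19 < 30, search right half
lo=6, hi=10, mid=8, arr[mid]=31 -> 31 > 30, search left half
lo=6, hi=7, mid=6, arr[mid]=25 -> 25 < 30, search right half
lo=7, hi=7, mid=7, arr[mid]=29 -> 29 < 30, search right half
lo=8 > hi=7, target 30 not found

Binary search determines that 30 is not in the array after 4 comparisons. The search space was exhausted without finding the target.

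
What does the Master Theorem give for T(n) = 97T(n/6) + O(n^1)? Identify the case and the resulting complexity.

Master Theorem for T(n) = 97T(n/6) + O(n^1):

a = 97, b = 6, c = 1
log_b(a) = log_6(97) = 2.5532

Case 1: c = 1 < log_6(97) = 2.5532
T(n) = O(n^(log_6 97))

For T(n) = 97T(n/6) + O(n^1): log_6(97) = 2.5532. This is Case 1 of the Master Theorem (c < log_b(a), work dominated by leaves), giving O(n^(log_6 97)).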